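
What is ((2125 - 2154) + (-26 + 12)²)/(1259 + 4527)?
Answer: 167/5786 ≈ 0.028863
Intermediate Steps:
((2125 - 2154) + (-26 + 12)²)/(1259 + 4527) = (-29 + (-14)²)/5786 = (-29 + 196)*(1/5786) = 167*(1/5786) = 167/5786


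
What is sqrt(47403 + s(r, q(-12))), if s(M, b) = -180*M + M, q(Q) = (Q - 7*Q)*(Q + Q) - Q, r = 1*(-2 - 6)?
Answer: sqrt(48835) ≈ 220.99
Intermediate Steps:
r = -8 (r = 1*(-8) = -8)
q(Q) = -Q - 12*Q**2 (q(Q) = (-6*Q)*(2*Q) - Q = -12*Q**2 - Q = -Q - 12*Q**2)
s(M, b) = -179*M
sqrt(47403 + s(r, q(-12))) = sqrt(47403 - 179*(-8)) = sqrt(47403 + 1432) = sqrt(48835)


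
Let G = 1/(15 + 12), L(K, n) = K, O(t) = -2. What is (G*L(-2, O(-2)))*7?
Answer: -14/27 ≈ -0.51852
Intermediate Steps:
G = 1/27 ≈ 0.037037
(G*L(-2, O(-2)))*7 = ((1/27)*(-2))*7 = -2/27*7 = -14/27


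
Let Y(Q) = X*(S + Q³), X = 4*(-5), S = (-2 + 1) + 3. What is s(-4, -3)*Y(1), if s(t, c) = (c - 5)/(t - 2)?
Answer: -80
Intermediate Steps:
s(t, c) = (-5 + c)/(-2 + t)
S = 2 (S = -1 + 3 = 2)
X = -20
Y(Q) = -40 - 20*Q³ (Y(Q) = -20*(2 + Q³) = -40 - 20*Q³)
s(-4, -3)*Y(1) = ((-5 - 3)/(-2 - 4))*(-40 - 20*1³) = (-8/(-6))*(-40 - 20*1) = (-⅙*(-8))*(-40 - 20) = (4/3)*(-60) = -80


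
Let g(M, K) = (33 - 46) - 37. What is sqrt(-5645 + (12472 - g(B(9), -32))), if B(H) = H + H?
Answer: 23*sqrt(13) ≈ 82.928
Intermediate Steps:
B(H) = 2*H
g(M, K) = -50 (g(M, K) = -13 - 37 = -50)
sqrt(-5645 + (12472 - g(B(9), -32))) = sqrt(-5645 + (12472 - 1*(-50))) = sqrt(-5645 + (12472 + 50)) = sqrt(-5645 + 12522) = sqrt(6877) = 23*sqrt(13)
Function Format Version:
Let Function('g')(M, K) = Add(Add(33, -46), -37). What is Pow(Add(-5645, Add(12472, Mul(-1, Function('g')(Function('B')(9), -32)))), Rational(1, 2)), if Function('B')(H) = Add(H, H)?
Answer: Mul(23, Pow(13, Rational(1, 2))) ≈ 82.928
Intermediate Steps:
Function('B')(H) = Mul(2, H)
Function('g')(M, K) = -50 (Function('g')(M, K) = Add(-13, -37) = -50)
Pow(Add(-5645, Add(12472, Mul(-1, Function('g')(Function('B')(9), -32)))), Rational(1, 2)) = Pow(Add(-5645, Add(12472, Mul(-1, -50))), Rational(1, 2)) = Pow(Add(-5645, Add(12472, 50)), Rational(1, 2)) = Pow(Add(-5645, 12522), Rational(1, 2)) = Pow(6877, Rational(1, 2)) = Mul(23, Pow(13, Rational(1, 2)))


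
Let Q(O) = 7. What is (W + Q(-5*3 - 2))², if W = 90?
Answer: 9409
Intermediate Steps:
(W + Q(-5*3 - 2))² = (90 + 7)² = 97² = 9409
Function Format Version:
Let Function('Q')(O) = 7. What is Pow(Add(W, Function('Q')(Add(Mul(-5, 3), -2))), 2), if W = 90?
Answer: 9409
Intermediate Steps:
Pow(Add(W, Function('Q')(Add(Mul(-5, 3), -2))), 2) = Pow(Add(90, 7), 2) = Pow(97, 2) = 9409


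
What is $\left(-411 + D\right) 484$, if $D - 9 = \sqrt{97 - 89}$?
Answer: $-194568 + 968 \sqrt{2} \approx -1.932 \cdot 10^{5}$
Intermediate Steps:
$D = 9 + 2 \sqrt{2}$ ($D = 9 + \sqrt{97 - 89} = 9 + \sqrt{8} = 9 + 2 \sqrt{2} \approx 11.828$)
$\left(-411 + D\right) 484 = \left(-411 + \left(9 + 2 \sqrt{2}\right)\right) 484 = \left(-402 + 2 \sqrt{2}\right) 484 = -194568 + 968 \sqrt{2}$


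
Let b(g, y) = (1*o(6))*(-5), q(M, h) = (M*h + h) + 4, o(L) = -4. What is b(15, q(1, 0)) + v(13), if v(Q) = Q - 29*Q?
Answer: -344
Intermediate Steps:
q(M, h) = 4 + h + M*h (q(M, h) = (h + M*h) + 4 = 4 + h + M*h)
v(Q) = -28*Q
b(g, y) = 20 (b(g, y) = (1*(-4))*(-5) = -4*(-5) = 20)
b(15, q(1, 0)) + v(13) = 20 - 28*13 = 20 - 364 = -344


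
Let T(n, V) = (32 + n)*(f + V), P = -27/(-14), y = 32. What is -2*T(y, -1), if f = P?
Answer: -832/7 ≈ -118.86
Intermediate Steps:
P = 27/14 (P = -27*(-1/14) = 27/14 ≈ 1.9286)
f = 27/14 ≈ 1.9286
T(n, V) = (32 + n)*(27/14 + V)
-2*T(y, -1) = -2*(432/7 + 32*(-1) + (27/14)*32 - 1*32) = -2*(432/7 - 32 + 432/7 - 32) = -2*416/7 = -832/7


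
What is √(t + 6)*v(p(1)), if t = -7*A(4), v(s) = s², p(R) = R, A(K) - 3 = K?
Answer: I*√43 ≈ 6.5574*I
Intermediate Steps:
A(K) = 3 + K
t = -49 (t = -7*(3 + 4) = -7*7 = -49)
√(t + 6)*v(p(1)) = √(-49 + 6)*1² = √(-43)*1 = (I*√43)*1 = I*√43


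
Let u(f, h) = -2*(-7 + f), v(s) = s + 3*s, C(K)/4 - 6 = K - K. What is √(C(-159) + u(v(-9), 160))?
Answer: √110 ≈ 10.488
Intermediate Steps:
C(K) = 24 (C(K) = 24 + 4*(K - K) = 24 + 4*0 = 24 + 0 = 24)
v(s) = 4*s
u(f, h) = 14 - 2*f
√(C(-159) + u(v(-9), 160)) = √(24 + (14 - 8*(-9))) = √(24 + (14 - 2*(-36))) = √(24 + (14 + 72)) = √(24 + 86) = √110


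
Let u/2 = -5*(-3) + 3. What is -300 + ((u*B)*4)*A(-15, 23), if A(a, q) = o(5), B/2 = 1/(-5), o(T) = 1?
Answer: -1788/5 ≈ -357.60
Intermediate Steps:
u = 36 (u = 2*(-5*(-3) + 3) = 2*(15 + 3) = 2*18 = 36)
B = -⅖ (B = 2/(-5) = 2*(-⅕) = -⅖ ≈ -0.40000)
A(a, q) = 1
-300 + ((u*B)*4)*A(-15, 23) = -300 + ((36*(-⅖))*4)*1 = -300 - 72/5*4*1 = -300 - 288/5*1 = -300 - 288/5 = -1788/5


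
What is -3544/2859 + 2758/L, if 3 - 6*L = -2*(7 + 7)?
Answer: 47200868/88629 ≈ 532.57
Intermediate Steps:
L = 31/6 (L = ½ - (-1)*2*(7 + 7)/6 = ½ - (-1)*2*14/6 = ½ - (-1)*28/6 = ½ - ⅙*(-28) = ½ + 14/3 = 31/6 ≈ 5.1667)
-3544/2859 + 2758/L = -3544/2859 + 2758/(31/6) = -3544*1/2859 + 2758*(6/31) = -3544/2859 + 16548/31 = 47200868/88629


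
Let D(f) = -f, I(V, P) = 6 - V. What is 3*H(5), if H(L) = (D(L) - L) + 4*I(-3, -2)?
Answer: 78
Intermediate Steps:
H(L) = 36 - 2*L (H(L) = (-L - L) + 4*(6 - 1*(-3)) = -2*L + 4*(6 + 3) = -2*L + 4*9 = -2*L + 36 = 36 - 2*L)
3*H(5) = 3*(36 - 2*5) = 3*(36 - 10) = 3*26 = 78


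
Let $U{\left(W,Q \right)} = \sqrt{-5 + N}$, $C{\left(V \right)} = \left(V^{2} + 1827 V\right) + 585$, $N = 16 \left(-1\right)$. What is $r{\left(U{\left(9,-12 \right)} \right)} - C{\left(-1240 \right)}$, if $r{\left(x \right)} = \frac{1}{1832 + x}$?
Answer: $\frac{2440980209107}{3356245} - \frac{i \sqrt{21}}{3356245} \approx 7.273 \cdot 10^{5} - 1.3654 \cdot 10^{-6} i$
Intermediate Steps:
$N = -16$
$C{\left(V \right)} = 585 + V^{2} + 1827 V$
$U{\left(W,Q \right)} = i \sqrt{21}$ ($U{\left(W,Q \right)} = \sqrt{-5 - 16} = \sqrt{-21} = i \sqrt{21}$)
$r{\left(U{\left(9,-12 \right)} \right)} - C{\left(-1240 \right)} = \frac{1}{1832 + i \sqrt{21}} - \left(585 + \left(-1240\right)^{2} + 1827 \left(-1240\right)\right) = \frac{1}{1832 + i \sqrt{21}} - \left(585 + 1537600 - 2265480\right) = \frac{1}{1832 + i \sqrt{21}} - -727295 = \frac{1}{1832 + i \sqrt{21}} + 727295 = 727295 + \frac{1}{1832 + i \sqrt{21}}$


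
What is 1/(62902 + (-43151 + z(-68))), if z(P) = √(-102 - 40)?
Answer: 19751/390102143 - I*√142/390102143 ≈ 5.063e-5 - 3.0547e-8*I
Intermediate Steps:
z(P) = I*√142 (z(P) = √(-142) = I*√142)
1/(62902 + (-43151 + z(-68))) = 1/(62902 + (-43151 + I*√142)) = 1/(19751 + I*√142)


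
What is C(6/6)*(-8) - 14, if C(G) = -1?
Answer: -6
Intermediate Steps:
C(6/6)*(-8) - 14 = -1*(-8) - 14 = 8 - 14 = -6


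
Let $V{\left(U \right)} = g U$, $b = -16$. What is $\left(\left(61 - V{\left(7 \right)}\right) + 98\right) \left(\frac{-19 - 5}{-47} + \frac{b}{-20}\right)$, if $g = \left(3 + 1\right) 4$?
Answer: $\frac{308}{5} \approx 61.6$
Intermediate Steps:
$g = 16$ ($g = 4 \cdot 4 = 16$)
$V{\left(U \right)} = 16 U$
$\left(\left(61 - V{\left(7 \right)}\right) + 98\right) \left(\frac{-19 - 5}{-47} + \frac{b}{-20}\right) = \left(\left(61 - 16 \cdot 7\right) + 98\right) \left(\frac{-19 - 5}{-47} - \frac{16}{-20}\right) = \left(\left(61 - 112\right) + 98\right) \left(\left(-19 - 5\right) \left(- \frac{1}{47}\right) - - \frac{4}{5}\right) = \left(\left(61 - 112\right) + 98\right) \left(\left(-24\right) \left(- \frac{1}{47}\right) + \frac{4}{5}\right) = \left(-51 + 98\right) \left(\frac{24}{47} + \frac{4}{5}\right) = 47 \cdot \frac{308}{235} = \frac{308}{5}$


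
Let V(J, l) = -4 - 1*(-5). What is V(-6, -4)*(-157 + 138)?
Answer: -19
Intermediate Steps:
V(J, l) = 1 (V(J, l) = -4 + 5 = 1)
V(-6, -4)*(-157 + 138) = 1*(-157 + 138) = 1*(-19) = -19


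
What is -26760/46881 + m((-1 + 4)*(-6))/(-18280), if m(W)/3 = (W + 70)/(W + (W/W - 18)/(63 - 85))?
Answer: -7718149817/13533216405 ≈ -0.57031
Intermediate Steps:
m(W) = 3*(70 + W)/(17/22 + W) (m(W) = 3*((W + 70)/(W + (W/W - 18)/(63 - 85))) = 3*((70 + W)/(W + (1 - 18)/(-22))) = 3*((70 + W)/(W - 17*(-1/22))) = 3*((70 + W)/(W + 17/22)) = 3*((70 + W)/(17/22 + W)) = 3*(70 + W)/(17/22 + W))
-26760/46881 + m((-1 + 4)*(-6))/(-18280) = -26760/46881 + (66*(70 + (-1 + 4)*(-6))/(17 + 22*((-1 + 4)*(-6))))/(-18280) = -26760*1/46881 + (66*(70 + 3*(-6))/(17 + 22*(3*(-6))))*(-1/18280) = -8920/15627 + (66*(70 - 18)/(17 + 22*(-18)))*(-1/18280) = -8920/15627 + (66*52/(17 - 396))*(-1/18280) = -8920/15627 + (66*52/(-379))*(-1/18280) = -8920/15627 + (66*(-1/379)*52)*(-1/18280) = -8920/15627 - 3432/379*(-1/18280) = -8920/15627 + 429/866015 = -7718149817/13533216405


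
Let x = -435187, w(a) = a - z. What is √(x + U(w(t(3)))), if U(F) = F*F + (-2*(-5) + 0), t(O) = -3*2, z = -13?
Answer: 2*I*√108782 ≈ 659.64*I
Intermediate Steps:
t(O) = -6
w(a) = 13 + a (w(a) = a - 1*(-13) = a + 13 = 13 + a)
U(F) = 10 + F² (U(F) = F² + (10 + 0) = F² + 10 = 10 + F²)
√(x + U(w(t(3)))) = √(-435187 + (10 + (13 - 6)²)) = √(-435187 + (10 + 7²)) = √(-435187 + (10 + 49)) = √(-435187 + 59) = √(-435128) = 2*I*√108782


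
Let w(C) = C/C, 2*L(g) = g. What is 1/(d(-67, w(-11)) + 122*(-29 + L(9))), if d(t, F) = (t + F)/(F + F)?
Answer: -1/3022 ≈ -0.00033091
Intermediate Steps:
L(g) = g/2
w(C) = 1
d(t, F) = (F + t)/(2*F) (d(t, F) = (F + t)/((2*F)) = (F + t)*(1/(2*F)) = (F + t)/(2*F))
1/(d(-67, w(-11)) + 122*(-29 + L(9))) = 1/((½)*(1 - 67)/1 + 122*(-29 + (½)*9)) = 1/((½)*1*(-66) + 122*(-29 + 9/2)) = 1/(-33 + 122*(-49/2)) = 1/(-33 - 2989) = 1/(-3022) = -1/3022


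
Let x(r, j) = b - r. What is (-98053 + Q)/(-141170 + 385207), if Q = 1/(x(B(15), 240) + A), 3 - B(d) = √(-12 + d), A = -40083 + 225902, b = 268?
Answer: -1131768746508575/2816777147122987 - √3/8450331441368961 ≈ -0.40180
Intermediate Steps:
A = 185819
B(d) = 3 - √(-12 + d)
x(r, j) = 268 - r
Q = 1/(186084 + √3) (Q = 1/((268 - (3 - √(-12 + 15))) + 185819) = 1/((268 - (3 - √3)) + 185819) = 1/((268 + (-3 + √3)) + 185819) = 1/((265 + √3) + 185819) = 1/(186084 + √3) ≈ 5.3739e-6)
(-98053 + Q)/(-141170 + 385207) = (-98053 + (62028/11542418351 - √3/34627255053))/(-141170 + 385207) = (-1131768746508575/11542418351 - √3/34627255053)/244037 = (-1131768746508575/11542418351 - √3/34627255053)*(1/244037) = -1131768746508575/2816777147122987 - √3/8450331441368961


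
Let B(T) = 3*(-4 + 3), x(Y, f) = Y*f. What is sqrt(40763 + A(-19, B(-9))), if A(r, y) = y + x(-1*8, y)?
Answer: 4*sqrt(2549) ≈ 201.95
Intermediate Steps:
B(T) = -3 (B(T) = 3*(-1) = -3)
A(r, y) = -7*y (A(r, y) = y + (-1*8)*y = y - 8*y = -7*y)
sqrt(40763 + A(-19, B(-9))) = sqrt(40763 - 7*(-3)) = sqrt(40763 + 21) = sqrt(40784) = 4*sqrt(2549)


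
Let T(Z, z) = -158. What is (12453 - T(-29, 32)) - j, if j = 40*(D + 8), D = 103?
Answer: 8171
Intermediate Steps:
j = 4440 (j = 40*(103 + 8) = 40*111 = 4440)
(12453 - T(-29, 32)) - j = (12453 - 1*(-158)) - 1*4440 = (12453 + 158) - 4440 = 12611 - 4440 = 8171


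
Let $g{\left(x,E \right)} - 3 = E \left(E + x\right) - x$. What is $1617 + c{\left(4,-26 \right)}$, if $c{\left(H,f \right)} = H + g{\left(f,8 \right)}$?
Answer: $1506$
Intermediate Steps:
$g{\left(x,E \right)} = 3 - x + E \left(E + x\right)$ ($g{\left(x,E \right)} = 3 + \left(E \left(E + x\right) - x\right) = 3 + \left(- x + E \left(E + x\right)\right) = 3 - x + E \left(E + x\right)$)
$c{\left(H,f \right)} = 67 + H + 7 f$ ($c{\left(H,f \right)} = H + \left(3 + 8^{2} - f + 8 f\right) = H + \left(3 + 64 - f + 8 f\right) = H + \left(67 + 7 f\right) = 67 + H + 7 f$)
$1617 + c{\left(4,-26 \right)} = 1617 + \left(67 + 4 + 7 \left(-26\right)\right) = 1617 + \left(67 + 4 - 182\right) = 1617 - 111 = 1506$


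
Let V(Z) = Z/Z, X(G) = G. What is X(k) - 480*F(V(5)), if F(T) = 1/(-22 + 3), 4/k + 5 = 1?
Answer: 461/19 ≈ 24.263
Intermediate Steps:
k = -1 (k = 4/(-5 + 1) = 4/(-4) = 4*(-1/4) = -1)
V(Z) = 1
F(T) = -1/19 (F(T) = 1/(-19) = -1/19)
X(k) - 480*F(V(5)) = -1 - 480*(-1/19) = -1 + 480/19 = 461/19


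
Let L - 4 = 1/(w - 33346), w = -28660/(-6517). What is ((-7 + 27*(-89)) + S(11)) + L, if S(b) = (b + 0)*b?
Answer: -496501308787/217287222 ≈ -2285.0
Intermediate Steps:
w = 28660/6517 (w = -28660*(-1/6517) = 28660/6517 ≈ 4.3977)
L = 869142371/217287222 (L = 4 + 1/(28660/6517 - 33346) = 4 + 1/(-217287222/6517) = 4 - 6517/217287222 = 869142371/217287222 ≈ 4.0000)
S(b) = b² (S(b) = b*b = b²)
((-7 + 27*(-89)) + S(11)) + L = ((-7 + 27*(-89)) + 11²) + 869142371/217287222 = ((-7 - 2403) + 121) + 869142371/217287222 = (-2410 + 121) + 869142371/217287222 = -2289 + 869142371/217287222 = -496501308787/217287222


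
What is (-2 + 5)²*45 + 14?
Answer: 419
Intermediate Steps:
(-2 + 5)²*45 + 14 = 3²*45 + 14 = 9*45 + 14 = 405 + 14 = 419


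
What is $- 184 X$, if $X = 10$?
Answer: $-1840$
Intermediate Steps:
$- 184 X = \left(-184\right) 10 = -1840$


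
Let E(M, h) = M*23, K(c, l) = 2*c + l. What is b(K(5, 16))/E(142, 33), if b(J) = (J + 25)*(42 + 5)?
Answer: 2397/3266 ≈ 0.73392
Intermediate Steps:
K(c, l) = l + 2*c
E(M, h) = 23*M
b(J) = 1175 + 47*J (b(J) = (25 + J)*47 = 1175 + 47*J)
b(K(5, 16))/E(142, 33) = (1175 + 47*(16 + 2*5))/((23*142)) = (1175 + 47*(16 + 10))/3266 = (1175 + 47*26)*(1/3266) = (1175 + 1222)*(1/3266) = 2397*(1/3266) = 2397/3266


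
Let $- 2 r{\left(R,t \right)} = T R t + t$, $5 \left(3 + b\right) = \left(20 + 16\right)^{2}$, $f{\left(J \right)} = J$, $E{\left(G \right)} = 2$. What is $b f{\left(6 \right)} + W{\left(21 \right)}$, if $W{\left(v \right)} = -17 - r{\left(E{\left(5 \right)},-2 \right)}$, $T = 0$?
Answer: $\frac{7596}{5} \approx 1519.2$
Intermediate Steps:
$b = \frac{1281}{5}$ ($b = -3 + \frac{\left(20 + 16\right)^{2}}{5} = -3 + \frac{36^{2}}{5} = -3 + \frac{1}{5} \cdot 1296 = -3 + \frac{1296}{5} = \frac{1281}{5} \approx 256.2$)
$r{\left(R,t \right)} = - \frac{t}{2}$ ($r{\left(R,t \right)} = - \frac{0 R t + t}{2} = - \frac{0 t + t}{2} = - \frac{0 + t}{2} = - \frac{t}{2}$)
$W{\left(v \right)} = -18$ ($W{\left(v \right)} = -17 - \left(- \frac{1}{2}\right) \left(-2\right) = -17 - 1 = -18$)
$b f{\left(6 \right)} + W{\left(21 \right)} = \frac{1281}{5} \cdot 6 - 18 = \frac{7686}{5} - 18 = \frac{7596}{5}$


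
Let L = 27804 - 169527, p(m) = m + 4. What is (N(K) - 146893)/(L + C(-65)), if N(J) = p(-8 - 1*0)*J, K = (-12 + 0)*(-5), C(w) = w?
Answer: 147133/141788 ≈ 1.0377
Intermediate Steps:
p(m) = 4 + m
L = -141723
K = 60 (K = -12*(-5) = 60)
N(J) = -4*J (N(J) = (4 + (-8 - 1*0))*J = (4 + (-8 + 0))*J = (4 - 8)*J = -4*J)
(N(K) - 146893)/(L + C(-65)) = (-4*60 - 146893)/(-141723 - 65) = (-240 - 146893)/(-141788) = -147133*(-1/141788) = 147133/141788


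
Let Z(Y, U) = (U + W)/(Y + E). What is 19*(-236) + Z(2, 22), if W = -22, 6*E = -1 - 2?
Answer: -4484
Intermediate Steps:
E = -½ (E = (-1 - 2)/6 = (⅙)*(-3) = -½ ≈ -0.50000)
Z(Y, U) = (-22 + U)/(-½ + Y) (Z(Y, U) = (U - 22)/(Y - ½) = (-22 + U)/(-½ + Y))
19*(-236) + Z(2, 22) = 19*(-236) + 2*(-22 + 22)/(-1 + 2*2) = -4484 + 2*0/(-1 + 4) = -4484 + 2*0/3 = -4484 + 2*(⅓)*0 = -4484 + 0 = -4484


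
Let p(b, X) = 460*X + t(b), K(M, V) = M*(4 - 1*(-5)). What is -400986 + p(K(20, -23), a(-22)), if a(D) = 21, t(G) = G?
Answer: -391146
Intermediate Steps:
K(M, V) = 9*M (K(M, V) = M*(4 + 5) = M*9 = 9*M)
p(b, X) = b + 460*X (p(b, X) = 460*X + b = b + 460*X)
-400986 + p(K(20, -23), a(-22)) = -400986 + (9*20 + 460*21) = -400986 + (180 + 9660) = -400986 + 9840 = -391146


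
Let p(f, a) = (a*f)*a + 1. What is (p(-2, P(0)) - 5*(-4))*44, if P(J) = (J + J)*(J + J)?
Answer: 924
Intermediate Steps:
P(J) = 4*J**2 (P(J) = (2*J)*(2*J) = 4*J**2)
p(f, a) = 1 + f*a**2 (p(f, a) = f*a**2 + 1 = 1 + f*a**2)
(p(-2, P(0)) - 5*(-4))*44 = ((1 - 2*(4*0**2)**2) - 5*(-4))*44 = ((1 - 2*(4*0)**2) + 20)*44 = ((1 - 2*0**2) + 20)*44 = ((1 - 2*0) + 20)*44 = ((1 + 0) + 20)*44 = (1 + 20)*44 = 21*44 = 924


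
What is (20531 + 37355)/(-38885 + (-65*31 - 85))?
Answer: -57886/40985 ≈ -1.4124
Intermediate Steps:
(20531 + 37355)/(-38885 + (-65*31 - 85)) = 57886/(-38885 + (-2015 - 85)) = 57886/(-38885 - 2100) = 57886/(-40985) = 57886*(-1/40985) = -57886/40985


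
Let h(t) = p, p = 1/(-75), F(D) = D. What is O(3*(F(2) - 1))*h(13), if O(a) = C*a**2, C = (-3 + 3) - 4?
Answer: 12/25 ≈ 0.48000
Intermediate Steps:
p = -1/75 ≈ -0.013333
h(t) = -1/75
C = -4 (C = 0 - 4 = -4)
O(a) = -4*a**2
O(3*(F(2) - 1))*h(13) = -4*9*(2 - 1)**2*(-1/75) = -4*(3*1)**2*(-1/75) = -4*3**2*(-1/75) = -4*9*(-1/75) = -36*(-1/75) = 12/25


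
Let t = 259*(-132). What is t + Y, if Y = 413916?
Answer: 379728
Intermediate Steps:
t = -34188
t + Y = -34188 + 413916 = 379728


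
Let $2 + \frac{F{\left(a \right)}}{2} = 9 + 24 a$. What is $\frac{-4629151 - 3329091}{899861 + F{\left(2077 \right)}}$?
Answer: $- \frac{7958242}{999571} \approx -7.9617$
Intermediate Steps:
$F{\left(a \right)} = 14 + 48 a$ ($F{\left(a \right)} = -4 + 2 \left(9 + 24 a\right) = -4 + \left(18 + 48 a\right) = 14 + 48 a$)
$\frac{-4629151 - 3329091}{899861 + F{\left(2077 \right)}} = \frac{-4629151 - 3329091}{899861 + \left(14 + 48 \cdot 2077\right)} = - \frac{7958242}{899861 + \left(14 + 99696\right)} = - \frac{7958242}{899861 + 99710} = - \frac{7958242}{999571}$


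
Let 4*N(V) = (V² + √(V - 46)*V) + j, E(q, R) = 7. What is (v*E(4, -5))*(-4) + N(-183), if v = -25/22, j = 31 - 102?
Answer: 184499/22 - 183*I*√229/4 ≈ 8386.3 - 692.32*I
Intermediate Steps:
j = -71
v = -25/22 (v = -25*1/22 = -25/22 ≈ -1.1364)
N(V) = -71/4 + V²/4 + V*√(-46 + V)/4 (N(V) = ((V² + √(V - 46)*V) - 71)/4 = ((V² + √(-46 + V)*V) - 71)/4 = ((V² + V*√(-46 + V)) - 71)/4 = (-71 + V² + V*√(-46 + V))/4 = -71/4 + V²/4 + V*√(-46 + V)/4)
(v*E(4, -5))*(-4) + N(-183) = -25/22*7*(-4) + (-71/4 + (¼)*(-183)² + (¼)*(-183)*√(-46 - 183)) = -175/22*(-4) + (-71/4 + (¼)*33489 + (¼)*(-183)*√(-229)) = 350/11 + (-71/4 + 33489/4 + (¼)*(-183)*(I*√229)) = 350/11 + (-71/4 + 33489/4 - 183*I*√229/4) = 350/11 + (16709/2 - 183*I*√229/4) = 184499/22 - 183*I*√229/4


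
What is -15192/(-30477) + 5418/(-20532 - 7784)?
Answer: 44175381/143831122 ≈ 0.30713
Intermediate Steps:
-15192/(-30477) + 5418/(-20532 - 7784) = -15192*(-1/30477) + 5418/(-28316) = 5064/10159 + 5418*(-1/28316) = 5064/10159 - 2709/14158 = 44175381/143831122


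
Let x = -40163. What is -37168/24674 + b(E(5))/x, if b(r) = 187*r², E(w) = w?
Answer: -804064667/495490931 ≈ -1.6228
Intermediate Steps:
-37168/24674 + b(E(5))/x = -37168/24674 + (187*5²)/(-40163) = -37168*1/24674 + (187*25)*(-1/40163) = -18584/12337 + 4675*(-1/40163) = -18584/12337 - 4675/40163 = -804064667/495490931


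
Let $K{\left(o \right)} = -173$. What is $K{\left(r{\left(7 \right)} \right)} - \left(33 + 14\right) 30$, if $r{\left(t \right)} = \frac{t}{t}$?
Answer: $-1583$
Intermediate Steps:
$r{\left(t \right)} = 1$
$K{\left(r{\left(7 \right)} \right)} - \left(33 + 14\right) 30 = -173 - \left(33 + 14\right) 30 = -173 - 47 \cdot 30 = -173 - 1410 = -1583$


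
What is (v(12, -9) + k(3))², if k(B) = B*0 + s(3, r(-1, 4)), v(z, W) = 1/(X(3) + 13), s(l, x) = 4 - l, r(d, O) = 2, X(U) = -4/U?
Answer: 1444/1225 ≈ 1.1788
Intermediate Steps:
v(z, W) = 3/35 (v(z, W) = 1/(-4/3 + 13) = 1/(35/3) = 3/35)
k(B) = 1 (k(B) = B*0 + (4 - 1*3) = 0 + (4 - 3) = 0 + 1 = 1)
(v(12, -9) + k(3))² = (3/35 + 1)² = (38/35)² = 1444/1225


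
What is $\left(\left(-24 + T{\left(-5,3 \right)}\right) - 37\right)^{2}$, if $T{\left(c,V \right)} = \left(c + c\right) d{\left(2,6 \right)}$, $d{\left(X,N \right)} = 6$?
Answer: $14641$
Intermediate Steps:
$T{\left(c,V \right)} = 12 c$ ($T{\left(c,V \right)} = \left(c + c\right) 6 = 2 c 6 = 12 c$)
$\left(\left(-24 + T{\left(-5,3 \right)}\right) - 37\right)^{2} = \left(\left(-24 + 12 \left(-5\right)\right) - 37\right)^{2} = \left(\left(-24 - 60\right) - 37\right)^{2} = \left(-84 - 37\right)^{2} = \left(-121\right)^{2} = 14641$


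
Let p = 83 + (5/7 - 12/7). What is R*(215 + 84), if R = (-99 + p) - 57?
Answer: -22126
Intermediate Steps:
p = 82 (p = 83 + (5*(1/7) - 12*1/7) = 83 + (5/7 - 12/7) = 83 - 1 = 82)
R = -74 (R = (-99 + 82) - 57 = -17 - 57 = -74)
R*(215 + 84) = -74*(215 + 84) = -74*299 = -22126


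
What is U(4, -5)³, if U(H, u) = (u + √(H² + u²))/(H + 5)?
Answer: -740/729 + 116*√41/729 ≈ 0.0037893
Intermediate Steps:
U(H, u) = (u + √(H² + u²))/(5 + H)
U(4, -5)³ = ((-5 + √(4² + (-5)²))/(5 + 4))³ = ((-5 + √(16 + 25))/9)³ = ((-5 + √41)/9)³ = (-5/9 + √41/9)³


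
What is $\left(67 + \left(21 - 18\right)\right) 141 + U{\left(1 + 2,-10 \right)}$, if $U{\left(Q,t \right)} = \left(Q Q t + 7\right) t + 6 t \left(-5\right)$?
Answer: $11000$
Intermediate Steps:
$U{\left(Q,t \right)} = - 30 t + t \left(7 + t Q^{2}\right)$ ($U{\left(Q,t \right)} = \left(Q^{2} t + 7\right) t - 30 t = \left(t Q^{2} + 7\right) t - 30 t = \left(7 + t Q^{2}\right) t - 30 t = t \left(7 + t Q^{2}\right) - 30 t = - 30 t + t \left(7 + t Q^{2}\right)$)
$\left(67 + \left(21 - 18\right)\right) 141 + U{\left(1 + 2,-10 \right)} = \left(67 + \left(21 - 18\right)\right) 141 - 10 \left(-23 - 10 \left(1 + 2\right)^{2}\right) = \left(67 + \left(21 - 18\right)\right) 141 - 10 \left(-23 - 10 \cdot 3^{2}\right) = \left(67 + 3\right) 141 - 10 \left(-23 - 90\right) = 70 \cdot 141 - 10 \left(-23 - 90\right) = 9870 - -1130 = 9870 + 1130 = 11000$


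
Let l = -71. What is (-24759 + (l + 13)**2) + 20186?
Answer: -1209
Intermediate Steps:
(-24759 + (l + 13)**2) + 20186 = (-24759 + (-71 + 13)**2) + 20186 = (-24759 + (-58)**2) + 20186 = (-24759 + 3364) + 20186 = -21395 + 20186 = -1209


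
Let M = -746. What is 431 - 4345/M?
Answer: 325871/746 ≈ 436.82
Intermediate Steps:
431 - 4345/M = 431 - 4345/(-746) = 431 - 4345*(-1/746) = 431 + 4345/746 = 325871/746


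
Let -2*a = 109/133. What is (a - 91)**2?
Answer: 591219225/70756 ≈ 8355.8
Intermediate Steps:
a = -109/266 (a = -109/(2*133) = -1/2*109/133 = -109/266 ≈ -0.40977)
(a - 91)**2 = (-109/266 - 91)**2 = (-24315/266)**2 = 591219225/70756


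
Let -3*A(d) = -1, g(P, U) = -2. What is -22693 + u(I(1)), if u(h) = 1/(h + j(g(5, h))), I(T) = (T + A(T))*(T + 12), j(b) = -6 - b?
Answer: -907717/40 ≈ -22693.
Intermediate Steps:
A(d) = ⅓ (A(d) = -⅓*(-1) = ⅓)
I(T) = (12 + T)*(⅓ + T) (I(T) = (T + ⅓)*(T + 12) = (⅓ + T)*(12 + T) = (12 + T)*(⅓ + T))
u(h) = 1/(-4 + h) (u(h) = 1/(h + (-6 - 1*(-2))) = 1/(h + (-6 + 2)) = 1/(h - 4) = 1/(-4 + h))
-22693 + u(I(1)) = -22693 + 1/(-4 + (4 + 1² + (37/3)*1)) = -22693 + 1/(-4 + (4 + 1 + 37/3)) = -22693 + 1/(-4 + 52/3) = -22693 + 1/(40/3) = -22693 + 3/40 = -907717/40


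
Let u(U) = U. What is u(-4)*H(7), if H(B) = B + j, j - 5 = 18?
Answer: -120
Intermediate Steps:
j = 23 (j = 5 + 18 = 23)
H(B) = 23 + B (H(B) = B + 23 = 23 + B)
u(-4)*H(7) = -4*(23 + 7) = -4*30 = -120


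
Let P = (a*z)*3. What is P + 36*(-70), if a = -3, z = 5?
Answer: -2565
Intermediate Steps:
P = -45 (P = -3*5*3 = -15*3 = -45)
P + 36*(-70) = -45 + 36*(-70) = -45 - 2520 = -2565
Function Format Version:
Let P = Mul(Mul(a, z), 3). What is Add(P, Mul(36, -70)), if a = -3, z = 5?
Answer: -2565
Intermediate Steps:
P = -45 (P = Mul(Mul(-3, 5), 3) = Mul(-15, 3) = -45)
Add(P, Mul(36, -70)) = Add(-45, Mul(36, -70)) = Add(-45, -2520) = -2565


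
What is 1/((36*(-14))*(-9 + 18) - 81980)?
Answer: -1/86516 ≈ -1.1559e-5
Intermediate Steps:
1/((36*(-14))*(-9 + 18) - 81980) = 1/(-504*9 - 81980) = 1/(-4536 - 81980) = 1/(-86516) = -1/86516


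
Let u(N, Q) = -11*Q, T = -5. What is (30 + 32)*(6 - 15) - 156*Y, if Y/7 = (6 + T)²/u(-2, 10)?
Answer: -30144/55 ≈ -548.07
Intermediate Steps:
Y = -7/110 (Y = 7*((6 - 5)²/((-11*10))) = 7*(1²/(-110)) = 7*(1*(-1/110)) = 7*(-1/110) = -7/110 ≈ -0.063636)
(30 + 32)*(6 - 15) - 156*Y = (30 + 32)*(6 - 15) - 156*(-7/110) = 62*(-9) + 546/55 = -558 + 546/55 = -30144/55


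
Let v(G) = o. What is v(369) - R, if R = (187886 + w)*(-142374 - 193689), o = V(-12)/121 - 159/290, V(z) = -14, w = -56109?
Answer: 1553973771917291/35090 ≈ 4.4285e+10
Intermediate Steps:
o = -23299/35090 (o = -14/121 - 159/290 = -23299/35090 ≈ -0.66398)
v(G) = -23299/35090
R = -44285373951 (R = (187886 - 56109)*(-142374 - 193689) = 131777*(-336063) = -44285373951)
v(369) - R = -23299/35090 - 1*(-44285373951) = -23299/35090 + 44285373951 = 1553973771917291/35090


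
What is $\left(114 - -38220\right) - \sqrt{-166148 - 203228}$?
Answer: $38334 - 4 i \sqrt{23086} \approx 38334.0 - 607.76 i$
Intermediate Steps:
$\left(114 - -38220\right) - \sqrt{-166148 - 203228} = \left(114 + 38220\right) - \sqrt{-369376} = 38334 - 4 i \sqrt{23086}$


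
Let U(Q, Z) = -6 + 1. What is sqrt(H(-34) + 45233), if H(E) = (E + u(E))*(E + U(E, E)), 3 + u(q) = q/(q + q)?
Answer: sqrt(186626)/2 ≈ 216.00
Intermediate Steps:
u(q) = -5/2 (u(q) = -3 + q/(q + q) = -3 + q/((2*q)) = -3 + q*(1/(2*q)) = -3 + 1/2 = -5/2)
U(Q, Z) = -5
H(E) = (-5 + E)*(-5/2 + E) (H(E) = (E - 5/2)*(E - 5) = (-5/2 + E)*(-5 + E) = (-5 + E)*(-5/2 + E))
sqrt(H(-34) + 45233) = sqrt((25/2 + (-34)**2 - 15/2*(-34)) + 45233) = sqrt((25/2 + 1156 + 255) + 45233) = sqrt(2847/2 + 45233) = sqrt(93313/2) = sqrt(186626)/2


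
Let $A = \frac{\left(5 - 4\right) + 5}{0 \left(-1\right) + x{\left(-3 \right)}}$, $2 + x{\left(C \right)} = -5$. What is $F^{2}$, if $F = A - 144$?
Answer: $\frac{1028196}{49} \approx 20984.0$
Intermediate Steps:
$x{\left(C \right)} = -7$ ($x{\left(C \right)} = -2 - 5 = -7$)
$A = - \frac{6}{7}$ ($A = \frac{\left(5 - 4\right) + 5}{0 \left(-1\right) - 7} = \frac{1 + 5}{0 - 7} = \frac{6}{-7} = 6 \left(- \frac{1}{7}\right) = - \frac{6}{7} \approx -0.85714$)
$F = - \frac{1014}{7}$ ($F = - \frac{6}{7} - 144 = - \frac{1014}{7} \approx -144.86$)
$F^{2} = \left(- \frac{1014}{7}\right)^{2} = \frac{1028196}{49}$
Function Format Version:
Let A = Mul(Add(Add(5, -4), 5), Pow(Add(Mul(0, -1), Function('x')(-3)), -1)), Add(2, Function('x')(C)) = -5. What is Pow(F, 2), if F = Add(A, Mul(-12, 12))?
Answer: Rational(1028196, 49) ≈ 20984.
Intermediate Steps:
Function('x')(C) = -7 (Function('x')(C) = Add(-2, -5) = -7)
A = Rational(-6, 7) (A = Mul(Add(Add(5, -4), 5), Pow(Add(Mul(0, -1), -7), -1)) = Mul(Add(1, 5), Pow(Add(0, -7), -1)) = Mul(6, Pow(-7, -1)) = Mul(6, Rational(-1, 7)) = Rational(-6, 7) ≈ -0.85714)
F = Rational(-1014, 7) (F = Add(Rational(-6, 7), Mul(-12, 12)) = Add(Rational(-6, 7), -144) = Rational(-1014, 7) ≈ -144.86)
Pow(F, 2) = Pow(Rational(-1014, 7), 2) = Rational(1028196, 49)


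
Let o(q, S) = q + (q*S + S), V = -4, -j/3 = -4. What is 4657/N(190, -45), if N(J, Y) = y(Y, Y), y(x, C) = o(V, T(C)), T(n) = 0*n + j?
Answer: -4657/40 ≈ -116.43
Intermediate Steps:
j = 12 (j = -3*(-4) = 12)
T(n) = 12 (T(n) = 0*n + 12 = 0 + 12 = 12)
o(q, S) = S + q + S*q (o(q, S) = q + (S*q + S) = q + (S + S*q) = S + q + S*q)
y(x, C) = -40 (y(x, C) = 12 - 4 + 12*(-4) = 12 - 4 - 48 = -40)
N(J, Y) = -40
4657/N(190, -45) = 4657/(-40) = 4657*(-1/40) = -4657/40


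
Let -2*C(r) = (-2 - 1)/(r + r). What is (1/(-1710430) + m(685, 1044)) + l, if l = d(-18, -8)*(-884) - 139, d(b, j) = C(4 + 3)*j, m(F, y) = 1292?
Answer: 22877001243/11973010 ≈ 1910.7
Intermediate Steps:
C(r) = 3/(4*r) (C(r) = -(-2 - 1)/(2*(r + r)) = -(-3)/(2*(2*r)) = -(-3)*1/(2*r)/2 = -(-3)/(4*r) = 3/(4*r))
d(b, j) = 3*j/28 (d(b, j) = (3/(4*(4 + 3)))*j = ((3/4)/7)*j = ((3/4)*(1/7))*j = 3*j/28)
l = 4331/7 (l = ((3/28)*(-8))*(-884) - 139 = -6/7*(-884) - 139 = 5304/7 - 139 = 4331/7 ≈ 618.71)
(1/(-1710430) + m(685, 1044)) + l = (1/(-1710430) + 1292) + 4331/7 = (-1/1710430 + 1292) + 4331/7 = 2209875559/1710430 + 4331/7 = 22877001243/11973010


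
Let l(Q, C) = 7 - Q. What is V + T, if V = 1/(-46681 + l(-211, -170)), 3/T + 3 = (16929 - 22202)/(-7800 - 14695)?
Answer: -3135617767/2890556156 ≈ -1.0848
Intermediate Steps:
T = -67485/62212 (T = 3/(-3 + (16929 - 22202)/(-7800 - 14695)) = 3/(-3 - 5273/(-22495)) = 3/(-3 - 5273*(-1/22495)) = 3/(-3 + 5273/22495) = 3/(-62212/22495) = 3*(-22495/62212) = -67485/62212 ≈ -1.0848)
V = -1/46463 (V = 1/(-46681 + (7 - 1*(-211))) = 1/(-46681 + (7 + 211)) = 1/(-46681 + 218) = 1/(-46463) = -1/46463 ≈ -2.1523e-5)
V + T = -1/46463 - 67485/62212 = -3135617767/2890556156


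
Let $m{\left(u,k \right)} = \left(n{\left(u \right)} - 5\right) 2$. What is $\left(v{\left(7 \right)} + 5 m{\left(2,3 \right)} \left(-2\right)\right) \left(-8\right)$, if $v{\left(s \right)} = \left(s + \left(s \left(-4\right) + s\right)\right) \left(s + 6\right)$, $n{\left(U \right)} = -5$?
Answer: $-144$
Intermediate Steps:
$m{\left(u,k \right)} = -20$ ($m{\left(u,k \right)} = \left(-5 - 5\right) 2 = \left(-10\right) 2 = -20$)
$v{\left(s \right)} = - 2 s \left(6 + s\right)$ ($v{\left(s \right)} = \left(s + \left(- 4 s + s\right)\right) \left(6 + s\right) = \left(s - 3 s\right) \left(6 + s\right) = - 2 s \left(6 + s\right)$)
$\left(v{\left(7 \right)} + 5 m{\left(2,3 \right)} \left(-2\right)\right) \left(-8\right) = \left(\left(-2\right) 7 \left(6 + 7\right) + 5 \left(-20\right) \left(-2\right)\right) \left(-8\right) = \left(\left(-2\right) 7 \cdot 13 - -200\right) \left(-8\right) = \left(-182 + 200\right) \left(-8\right) = 18 \left(-8\right) = -144$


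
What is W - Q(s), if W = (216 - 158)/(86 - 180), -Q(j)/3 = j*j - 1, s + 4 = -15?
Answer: 50731/47 ≈ 1079.4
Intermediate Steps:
s = -19 (s = -4 - 15 = -19)
Q(j) = 3 - 3*j² (Q(j) = -3*(j*j - 1) = -3*(j² - 1) = -3*(-1 + j²) = 3 - 3*j²)
W = -29/47 (W = 58/(-94) = 58*(-1/94) = -29/47 ≈ -0.61702)
W - Q(s) = -29/47 - (3 - 3*(-19)²) = -29/47 - (3 - 3*361) = -29/47 - (3 - 1083) = -29/47 - 1*(-1080) = -29/47 + 1080 = 50731/47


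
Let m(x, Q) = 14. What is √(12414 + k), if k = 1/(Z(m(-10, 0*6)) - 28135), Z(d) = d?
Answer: 53*√3494793517/28121 ≈ 111.42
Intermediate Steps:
k = -1/28121 (k = 1/(14 - 28135) = 1/(-28121) = -1/28121 ≈ -3.5561e-5)
√(12414 + k) = √(12414 - 1/28121) = √(349094093/28121) = 53*√3494793517/28121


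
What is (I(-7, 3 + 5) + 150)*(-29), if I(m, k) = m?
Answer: -4147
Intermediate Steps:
(I(-7, 3 + 5) + 150)*(-29) = (-7 + 150)*(-29) = 143*(-29) = -4147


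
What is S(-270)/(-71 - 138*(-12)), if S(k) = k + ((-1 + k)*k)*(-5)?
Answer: -73224/317 ≈ -230.99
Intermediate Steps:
S(k) = k - 5*k*(-1 + k) (S(k) = k + (k*(-1 + k))*(-5) = k - 5*k*(-1 + k))
S(-270)/(-71 - 138*(-12)) = (-270*(6 - 5*(-270)))/(-71 - 138*(-12)) = (-270*(6 + 1350))/(-71 + 1656) = -270*1356/1585 = -366120*1/1585 = -73224/317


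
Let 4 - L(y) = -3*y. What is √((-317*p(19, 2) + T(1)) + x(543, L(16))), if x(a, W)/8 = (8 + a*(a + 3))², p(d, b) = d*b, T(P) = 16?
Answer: √703231573538 ≈ 8.3859e+5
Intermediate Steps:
L(y) = 4 + 3*y (L(y) = 4 - (-3)*y = 4 + 3*y)
p(d, b) = b*d
x(a, W) = 8*(8 + a*(3 + a))² (x(a, W) = 8*(8 + a*(a + 3))² = 8*(8 + a*(3 + a))²)
√((-317*p(19, 2) + T(1)) + x(543, L(16))) = √((-634*19 + 16) + 8*(8 + 543² + 3*543)²) = √((-317*38 + 16) + 8*(8 + 294849 + 1629)²) = √((-12046 + 16) + 8*296486²) = √(-12030 + 8*87903948196) = √(-12030 + 703231585568) = √703231573538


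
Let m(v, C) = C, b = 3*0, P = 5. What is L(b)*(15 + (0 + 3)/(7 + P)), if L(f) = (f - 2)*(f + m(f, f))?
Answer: 0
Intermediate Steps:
b = 0
L(f) = 2*f*(-2 + f) (L(f) = (f - 2)*(f + f) = (-2 + f)*(2*f) = 2*f*(-2 + f))
L(b)*(15 + (0 + 3)/(7 + P)) = (2*0*(-2 + 0))*(15 + (0 + 3)/(7 + 5)) = (2*0*(-2))*(15 + 3/12) = 0*(15 + 3*(1/12)) = 0*(15 + ¼) = 0*(61/4) = 0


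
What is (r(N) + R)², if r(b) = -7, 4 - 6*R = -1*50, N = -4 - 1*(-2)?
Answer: 4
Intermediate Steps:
N = -2 (N = -4 + 2 = -2)
R = 9 (R = ⅔ - (-1)*50/6 = ⅔ - ⅙*(-50) = ⅔ + 25/3 = 9)
(r(N) + R)² = (-7 + 9)² = 2² = 4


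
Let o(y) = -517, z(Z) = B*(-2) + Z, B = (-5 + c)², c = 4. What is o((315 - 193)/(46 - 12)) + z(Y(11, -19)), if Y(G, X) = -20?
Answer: -539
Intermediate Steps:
B = 1 (B = (-5 + 4)² = (-1)² = 1)
z(Z) = -2 + Z (z(Z) = 1*(-2) + Z = -2 + Z)
o((315 - 193)/(46 - 12)) + z(Y(11, -19)) = -517 + (-2 - 20) = -517 - 22 = -539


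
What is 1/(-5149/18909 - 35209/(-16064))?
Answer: 303754176/583053445 ≈ 0.52097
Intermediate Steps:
1/(-5149/18909 - 35209/(-16064)) = 1/(-5149*1/18909 - 35209*(-1/16064)) = 1/(-5149/18909 + 35209/16064) = 1/(583053445/303754176) = 303754176/583053445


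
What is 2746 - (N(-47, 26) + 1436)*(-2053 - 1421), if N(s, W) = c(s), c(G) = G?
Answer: 4828132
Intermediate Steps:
N(s, W) = s
2746 - (N(-47, 26) + 1436)*(-2053 - 1421) = 2746 - (-47 + 1436)*(-2053 - 1421) = 2746 - 1389*(-3474) = 2746 - 1*(-4825386) = 2746 + 4825386 = 4828132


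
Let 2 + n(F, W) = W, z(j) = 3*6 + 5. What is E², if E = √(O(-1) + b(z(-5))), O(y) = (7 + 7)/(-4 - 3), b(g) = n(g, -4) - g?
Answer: -31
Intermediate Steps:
z(j) = 23 (z(j) = 18 + 5 = 23)
n(F, W) = -2 + W
b(g) = -6 - g (b(g) = (-2 - 4) - g = -6 - g)
O(y) = -2 (O(y) = 14/(-7) = 14*(-⅐) = -2)
E = I*√31 (E = √(-2 + (-6 - 1*23)) = √(-2 + (-6 - 23)) = √(-2 - 29) = √(-31) = I*√31 ≈ 5.5678*I)
E² = (I*√31)² = -31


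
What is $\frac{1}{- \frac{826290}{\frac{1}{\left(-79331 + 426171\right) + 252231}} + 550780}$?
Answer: $- \frac{1}{495005825810} \approx -2.0202 \cdot 10^{-12}$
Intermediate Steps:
$\frac{1}{- \frac{826290}{\frac{1}{\left(-79331 + 426171\right) + 252231}} + 550780} = \frac{1}{- \frac{826290}{\frac{1}{346840 + 252231}} + 550780} = \frac{1}{- \frac{826290}{\frac{1}{599071}} + 550780} = \frac{1}{- 826290 \frac{1}{\frac{1}{599071}} + 550780} = \frac{1}{\left(-826290\right) 599071 + 550780} = \frac{1}{-495006376590 + 550780} = \frac{1}{-495005825810} = - \frac{1}{495005825810}$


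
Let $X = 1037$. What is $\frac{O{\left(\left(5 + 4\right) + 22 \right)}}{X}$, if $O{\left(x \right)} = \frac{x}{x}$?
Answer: $\frac{1}{1037} \approx 0.00096432$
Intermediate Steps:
$O{\left(x \right)} = 1$
$\frac{O{\left(\left(5 + 4\right) + 22 \right)}}{X} = 1 \cdot \frac{1}{1037} = \frac{1}{1037}$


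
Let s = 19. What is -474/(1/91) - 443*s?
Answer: -51551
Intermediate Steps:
-474/(1/91) - 443*s = -474/(1/91) - 443/(1/19) = -474/1/91 - 443/1/19 = -474*91 - 443*19 = -43134 - 8417 = -51551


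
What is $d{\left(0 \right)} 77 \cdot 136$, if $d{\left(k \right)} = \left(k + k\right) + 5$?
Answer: $52360$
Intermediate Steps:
$d{\left(k \right)} = 5 + 2 k$ ($d{\left(k \right)} = 2 k + 5 = 5 + 2 k$)
$d{\left(0 \right)} 77 \cdot 136 = \left(5 + 2 \cdot 0\right) 77 \cdot 136 = \left(5 + 0\right) 10472 = 5 \cdot 10472 = 52360$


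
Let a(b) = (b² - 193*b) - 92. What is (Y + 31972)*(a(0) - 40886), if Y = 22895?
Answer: -2248339926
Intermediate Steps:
a(b) = -92 + b² - 193*b
(Y + 31972)*(a(0) - 40886) = (22895 + 31972)*((-92 + 0² - 193*0) - 40886) = 54867*((-92 + 0 + 0) - 40886) = 54867*(-92 - 40886) = 54867*(-40978) = -2248339926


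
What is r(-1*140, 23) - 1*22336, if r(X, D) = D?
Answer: -22313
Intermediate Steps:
r(-1*140, 23) - 1*22336 = 23 - 1*22336 = 23 - 22336 = -22313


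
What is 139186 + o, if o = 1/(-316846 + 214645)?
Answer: 14224948385/102201 ≈ 1.3919e+5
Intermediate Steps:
o = -1/102201 (o = 1/(-102201) = -1/102201 ≈ -9.7846e-6)
139186 + o = 139186 - 1/102201 = 14224948385/102201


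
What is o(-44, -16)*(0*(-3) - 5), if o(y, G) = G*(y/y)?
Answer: 80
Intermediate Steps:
o(y, G) = G (o(y, G) = G*1 = G)
o(-44, -16)*(0*(-3) - 5) = -16*(0*(-3) - 5) = -16*(0 - 5) = -16*(-5) = 80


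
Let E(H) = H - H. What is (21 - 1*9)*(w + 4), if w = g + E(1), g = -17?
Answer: -156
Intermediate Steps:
E(H) = 0
w = -17 (w = -17 + 0 = -17)
(21 - 1*9)*(w + 4) = (21 - 1*9)*(-17 + 4) = (21 - 9)*(-13) = 12*(-13) = -156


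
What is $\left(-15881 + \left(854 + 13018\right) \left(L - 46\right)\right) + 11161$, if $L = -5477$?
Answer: $-76619776$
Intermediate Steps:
$\left(-15881 + \left(854 + 13018\right) \left(L - 46\right)\right) + 11161 = \left(-15881 + \left(854 + 13018\right) \left(-5477 - 46\right)\right) + 11161 = \left(-15881 + 13872 \left(-5523\right)\right) + 11161 = \left(-15881 - 76615056\right) + 11161 = -76630937 + 11161 = -76619776$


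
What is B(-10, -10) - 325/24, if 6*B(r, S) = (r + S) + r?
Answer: -445/24 ≈ -18.542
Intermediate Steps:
B(r, S) = r/3 + S/6 (B(r, S) = ((r + S) + r)/6 = ((S + r) + r)/6 = (S + 2*r)/6 = r/3 + S/6)
B(-10, -10) - 325/24 = ((1/3)*(-10) + (1/6)*(-10)) - 325/24 = (-10/3 - 5/3) + (1/24)*(-325) = -5 - 325/24 = -445/24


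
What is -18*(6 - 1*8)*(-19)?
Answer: -684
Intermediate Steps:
-18*(6 - 1*8)*(-19) = -18*(6 - 8)*(-19) = -18*(-2)*(-19) = 36*(-19) = -684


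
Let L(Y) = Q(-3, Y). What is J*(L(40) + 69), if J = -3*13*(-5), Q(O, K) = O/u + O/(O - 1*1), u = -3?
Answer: 55185/4 ≈ 13796.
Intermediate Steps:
Q(O, K) = -O/3 + O/(-1 + O) (Q(O, K) = O/(-3) + O/(O - 1*1) = O*(-1/3) + O/(O - 1) = -O/3 + O/(-1 + O))
L(Y) = 7/4 (L(Y) = (1/3)*(-3)*(4 - 1*(-3))/(-1 - 3) = (1/3)*(-3)*(4 + 3)/(-4) = (1/3)*(-3)*(-1/4)*7 = 7/4)
J = 195 (J = -39*(-5) = 195)
J*(L(40) + 69) = 195*(7/4 + 69) = 195*(283/4) = 55185/4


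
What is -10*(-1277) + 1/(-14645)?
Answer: 187016649/14645 ≈ 12770.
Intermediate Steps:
-10*(-1277) + 1/(-14645) = 12770 - 1/14645 = 187016649/14645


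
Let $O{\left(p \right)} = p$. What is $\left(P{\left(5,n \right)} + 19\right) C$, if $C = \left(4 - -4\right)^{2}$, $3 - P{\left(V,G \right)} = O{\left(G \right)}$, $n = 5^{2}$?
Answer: $-192$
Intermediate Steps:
$n = 25$
$P{\left(V,G \right)} = 3 - G$
$C = 64$ ($C = \left(4 + 4\right)^{2} = 8^{2} = 64$)
$\left(P{\left(5,n \right)} + 19\right) C = \left(\left(3 - 25\right) + 19\right) 64 = \left(-22 + 19\right) 64 = \left(-3\right) 64 = -192$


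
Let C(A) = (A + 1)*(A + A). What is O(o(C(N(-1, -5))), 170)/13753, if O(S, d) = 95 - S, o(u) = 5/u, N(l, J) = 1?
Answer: 375/55012 ≈ 0.0068167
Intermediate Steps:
C(A) = 2*A*(1 + A) (C(A) = (1 + A)*(2*A) = 2*A*(1 + A))
O(o(C(N(-1, -5))), 170)/13753 = (95 - 5/(2*1*(1 + 1)))/13753 = (95 - 5/(2*1*2))*(1/13753) = (95 - 5/4)*(1/13753) = (375/4)*(1/13753) = 375/55012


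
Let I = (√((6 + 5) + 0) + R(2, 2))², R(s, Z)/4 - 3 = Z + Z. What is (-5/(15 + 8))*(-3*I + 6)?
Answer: 11895/23 + 840*√11/23 ≈ 638.30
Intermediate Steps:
R(s, Z) = 12 + 8*Z (R(s, Z) = 12 + 4*(Z + Z) = 12 + 4*(2*Z) = 12 + 8*Z)
I = (28 + √11)² (I = (√((6 + 5) + 0) + (12 + 8*2))² = (√(11 + 0) + (12 + 16))² = (√11 + 28)² = (28 + √11)² ≈ 980.73)
(-5/(15 + 8))*(-3*I + 6) = (-5/(15 + 8))*(-3*(28 + √11)² + 6) = (-5/23)*(6 - 3*(28 + √11)²) = ((1/23)*(-5))*(6 - 3*(28 + √11)²) = -5*(6 - 3*(28 + √11)²)/23 = -30/23 + 15*(28 + √11)²/23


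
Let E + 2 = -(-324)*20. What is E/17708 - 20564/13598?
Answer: -69014867/60198346 ≈ -1.1465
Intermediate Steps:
E = 6478 (E = -2 - (-324)*20 = -2 - 108*(-60) = -2 + 6480 = 6478)
E/17708 - 20564/13598 = 6478/17708 - 20564/13598 = 6478*(1/17708) - 20564*1/13598 = 3239/8854 - 10282/6799 = -69014867/60198346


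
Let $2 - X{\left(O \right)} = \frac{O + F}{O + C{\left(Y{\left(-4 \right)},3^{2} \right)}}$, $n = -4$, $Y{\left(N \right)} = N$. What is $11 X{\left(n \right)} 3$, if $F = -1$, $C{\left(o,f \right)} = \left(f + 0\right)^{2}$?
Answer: $\frac{477}{7} \approx 68.143$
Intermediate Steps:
$C{\left(o,f \right)} = f^{2}$
$X{\left(O \right)} = 2 - \frac{-1 + O}{81 + O}$ ($X{\left(O \right)} = 2 - \frac{O - 1}{O + \left(3^{2}\right)^{2}} = 2 - \frac{-1 + O}{O + 9^{2}} = 2 - \frac{-1 + O}{O + 81} = 2 - \frac{-1 + O}{81 + O}$)
$11 X{\left(n \right)} 3 = 11 \frac{163 - 4}{81 - 4} \cdot 3 = 11 \cdot \frac{1}{77} \cdot 159 \cdot 3 = 11 \cdot \frac{159}{77} \cdot 3 = \frac{159}{7} \cdot 3 = \frac{477}{7}$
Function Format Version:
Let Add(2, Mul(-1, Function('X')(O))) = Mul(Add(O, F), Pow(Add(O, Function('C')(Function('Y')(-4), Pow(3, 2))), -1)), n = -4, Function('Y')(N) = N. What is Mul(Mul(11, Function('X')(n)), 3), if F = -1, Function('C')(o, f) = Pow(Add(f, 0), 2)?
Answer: Rational(477, 7) ≈ 68.143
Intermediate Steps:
Function('C')(o, f) = Pow(f, 2)
Function('X')(O) = Add(2, Mul(-1, Pow(Add(81, O), -1), Add(-1, O))) (Function('X')(O) = Add(2, Mul(-1, Mul(Add(O, -1), Pow(Add(O, Pow(Pow(3, 2), 2)), -1)))) = Add(2, Mul(-1, Mul(Add(-1, O), Pow(Add(O, Pow(9, 2)), -1)))) = Add(2, Mul(-1, Mul(Add(-1, O), Pow(Add(O, 81), -1)))) = Add(2, Mul(-1, Mul(Add(-1, O), Pow(Add(81, O), -1)))) = Add(2, Mul(-1, Mul(Pow(Add(81, O), -1), Add(-1, O)))) = Add(2, Mul(-1, Pow(Add(81, O), -1), Add(-1, O))))
Mul(Mul(11, Function('X')(n)), 3) = Mul(Mul(11, Mul(Pow(Add(81, -4), -1), Add(163, -4))), 3) = Mul(Mul(11, Mul(Pow(77, -1), 159)), 3) = Mul(Mul(11, Mul(Rational(1, 77), 159)), 3) = Mul(Mul(11, Rational(159, 77)), 3) = Mul(Rational(159, 7), 3) = Rational(477, 7)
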